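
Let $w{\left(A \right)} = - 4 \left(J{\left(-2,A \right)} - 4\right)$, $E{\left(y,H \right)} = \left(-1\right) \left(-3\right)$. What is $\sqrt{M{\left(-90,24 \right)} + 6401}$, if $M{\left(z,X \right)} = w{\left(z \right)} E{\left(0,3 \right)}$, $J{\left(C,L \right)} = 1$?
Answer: $\sqrt{6437} \approx 80.231$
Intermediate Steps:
$E{\left(y,H \right)} = 3$
$w{\left(A \right)} = 12$ ($w{\left(A \right)} = - 4 \left(1 - 4\right) = \left(-4\right) \left(-3\right) = 12$)
$M{\left(z,X \right)} = 36$ ($M{\left(z,X \right)} = 12 \cdot 3 = 36$)
$\sqrt{M{\left(-90,24 \right)} + 6401} = \sqrt{36 + 6401} = \sqrt{6437}$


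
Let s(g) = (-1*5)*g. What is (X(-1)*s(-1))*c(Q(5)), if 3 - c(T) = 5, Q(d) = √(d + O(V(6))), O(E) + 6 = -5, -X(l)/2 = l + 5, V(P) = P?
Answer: 80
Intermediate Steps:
X(l) = -10 - 2*l (X(l) = -2*(l + 5) = -2*(5 + l) = -10 - 2*l)
O(E) = -11 (O(E) = -6 - 5 = -11)
Q(d) = √(-11 + d) (Q(d) = √(d - 11) = √(-11 + d))
s(g) = -5*g
c(T) = -2 (c(T) = 3 - 1*5 = 3 - 5 = -2)
(X(-1)*s(-1))*c(Q(5)) = ((-10 - 2*(-1))*(-5*(-1)))*(-2) = ((-10 + 2)*5)*(-2) = -8*5*(-2) = -40*(-2) = 80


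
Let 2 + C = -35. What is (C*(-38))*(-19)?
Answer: -26714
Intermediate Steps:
C = -37 (C = -2 - 35 = -37)
(C*(-38))*(-19) = -37*(-38)*(-19) = 1406*(-19) = -26714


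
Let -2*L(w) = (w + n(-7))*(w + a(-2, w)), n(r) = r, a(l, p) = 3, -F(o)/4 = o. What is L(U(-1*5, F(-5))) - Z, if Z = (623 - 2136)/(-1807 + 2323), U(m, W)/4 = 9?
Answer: -290285/516 ≈ -562.57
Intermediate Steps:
F(o) = -4*o
U(m, W) = 36 (U(m, W) = 4*9 = 36)
L(w) = -(-7 + w)*(3 + w)/2 (L(w) = -(w - 7)*(w + 3)/2 = -(-7 + w)*(3 + w)/2)
Z = -1513/516 ≈ -2.9322
L(U(-1*5, F(-5))) - Z = (21/2 + 2*36 - ½*36²) - 1*(-1513/516) = (21/2 + 72 - ½*1296) + 1513/516 = (21/2 + 72 - 648) + 1513/516 = -1131/2 + 1513/516 = -290285/516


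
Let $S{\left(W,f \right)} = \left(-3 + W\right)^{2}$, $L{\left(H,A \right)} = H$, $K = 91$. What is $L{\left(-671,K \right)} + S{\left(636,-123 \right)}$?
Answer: $400018$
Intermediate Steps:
$L{\left(-671,K \right)} + S{\left(636,-123 \right)} = -671 + \left(-3 + 636\right)^{2} = -671 + 633^{2} = -671 + 400689 = 400018$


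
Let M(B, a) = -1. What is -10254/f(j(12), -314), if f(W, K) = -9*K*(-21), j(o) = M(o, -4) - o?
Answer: 1709/9891 ≈ 0.17278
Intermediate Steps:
j(o) = -1 - o
f(W, K) = 189*K
-10254/f(j(12), -314) = -10254/(189*(-314)) = -10254/(-59346) = -10254*(-1/59346) = 1709/9891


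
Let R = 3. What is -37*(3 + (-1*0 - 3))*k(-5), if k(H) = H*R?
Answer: 0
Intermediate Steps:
k(H) = 3*H (k(H) = H*3 = 3*H)
-37*(3 + (-1*0 - 3))*k(-5) = -37*(3 + (-1*0 - 3))*3*(-5) = -37*(3 + (0 - 3))*(-15) = -37*(3 - 3)*(-15) = -0*(-15) = -37*0 = 0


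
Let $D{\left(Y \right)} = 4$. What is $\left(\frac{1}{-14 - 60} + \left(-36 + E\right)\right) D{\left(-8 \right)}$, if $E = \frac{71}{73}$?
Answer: $- \frac{378582}{2701} \approx -140.16$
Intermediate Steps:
$E = \frac{71}{73}$ ($E = 71 \cdot \frac{1}{73} = \frac{71}{73} \approx 0.9726$)
$\left(\frac{1}{-14 - 60} + \left(-36 + E\right)\right) D{\left(-8 \right)} = \left(\frac{1}{-14 - 60} + \left(-36 + \frac{71}{73}\right)\right) 4 = \left(\frac{1}{-74} - \frac{2557}{73}\right) 4 = \left(- \frac{1}{74} - \frac{2557}{73}\right) 4 = \left(- \frac{189291}{5402}\right) 4 = - \frac{378582}{2701}$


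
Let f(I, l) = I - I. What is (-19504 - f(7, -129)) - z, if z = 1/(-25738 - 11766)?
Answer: -731478015/37504 ≈ -19504.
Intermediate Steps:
z = -1/37504 (z = 1/(-37504) = -1/37504 ≈ -2.6664e-5)
f(I, l) = 0
(-19504 - f(7, -129)) - z = (-19504 - 1*0) - 1*(-1/37504) = (-19504 + 0) + 1/37504 = -19504 + 1/37504 = -731478015/37504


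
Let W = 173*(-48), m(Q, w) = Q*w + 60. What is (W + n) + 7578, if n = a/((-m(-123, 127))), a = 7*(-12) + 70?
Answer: -1613900/2223 ≈ -726.00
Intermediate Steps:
m(Q, w) = 60 + Q*w
a = -14 (a = -84 + 70 = -14)
n = -2/2223 (n = -14*(-1/(60 - 123*127)) = -14*(-1/(60 - 15621)) = -14/((-1*(-15561))) = -14/15561 = -14*1/15561 = -2/2223 ≈ -0.00089969)
W = -8304
(W + n) + 7578 = (-8304 - 2/2223) + 7578 = -18459794/2223 + 7578 = -1613900/2223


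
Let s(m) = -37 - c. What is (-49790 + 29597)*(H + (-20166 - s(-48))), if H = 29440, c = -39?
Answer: -187229496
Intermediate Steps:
s(m) = 2 (s(m) = -37 - 1*(-39) = -37 + 39 = 2)
(-49790 + 29597)*(H + (-20166 - s(-48))) = (-49790 + 29597)*(29440 + (-20166 - 1*2)) = -20193*(29440 + (-20166 - 2)) = -20193*(29440 - 20168) = -20193*9272 = -187229496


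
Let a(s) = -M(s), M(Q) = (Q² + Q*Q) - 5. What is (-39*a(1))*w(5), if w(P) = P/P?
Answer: -117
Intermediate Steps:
M(Q) = -5 + 2*Q² (M(Q) = (Q² + Q²) - 5 = 2*Q² - 5 = -5 + 2*Q²)
a(s) = 5 - 2*s² (a(s) = -(-5 + 2*s²) = 5 - 2*s²)
w(P) = 1
(-39*a(1))*w(5) = -39*(5 - 2*1²)*1 = -39*(5 - 2*1)*1 = -39*(5 - 2)*1 = -39*3*1 = -117*1 = -117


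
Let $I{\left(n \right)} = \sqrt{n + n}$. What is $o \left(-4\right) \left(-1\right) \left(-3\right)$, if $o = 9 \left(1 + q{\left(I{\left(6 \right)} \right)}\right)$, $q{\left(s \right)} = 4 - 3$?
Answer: $-216$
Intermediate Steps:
$I{\left(n \right)} = \sqrt{2} \sqrt{n}$ ($I{\left(n \right)} = \sqrt{2 n} = \sqrt{2} \sqrt{n}$)
$q{\left(s \right)} = 1$ ($q{\left(s \right)} = 4 - 3 = 1$)
$o = 18$ ($o = 9 \left(1 + 1\right) = 9 \cdot 2 = 18$)
$o \left(-4\right) \left(-1\right) \left(-3\right) = 18 \left(-4\right) \left(-1\right) \left(-3\right) = 18 \cdot 4 \left(-3\right) = 18 \left(-12\right) = -216$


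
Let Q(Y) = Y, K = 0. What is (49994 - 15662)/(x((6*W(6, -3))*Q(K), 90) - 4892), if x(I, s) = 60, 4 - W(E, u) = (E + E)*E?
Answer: -8583/1208 ≈ -7.1051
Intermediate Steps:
W(E, u) = 4 - 2*E² (W(E, u) = 4 - (E + E)*E = 4 - 2*E*E = 4 - 2*E²)
(49994 - 15662)/(x((6*W(6, -3))*Q(K), 90) - 4892) = (49994 - 15662)/(60 - 4892) = 34332/(-4832) = 34332*(-1/4832) = -8583/1208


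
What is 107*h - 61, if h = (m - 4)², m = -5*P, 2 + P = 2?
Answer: 1651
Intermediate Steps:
P = 0 (P = -2 + 2 = 0)
m = 0 (m = -5*0 = 0)
h = 16 (h = (0 - 4)² = (-4)² = 16)
107*h - 61 = 107*16 - 61 = 1712 - 61 = 1651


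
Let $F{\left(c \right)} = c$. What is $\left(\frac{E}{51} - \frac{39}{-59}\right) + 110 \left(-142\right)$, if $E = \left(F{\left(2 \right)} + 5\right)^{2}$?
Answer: $- \frac{46995700}{3009} \approx -15618.0$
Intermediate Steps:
$E = 49$ ($E = \left(2 + 5\right)^{2} = 7^{2} = 49$)
$\left(\frac{E}{51} - \frac{39}{-59}\right) + 110 \left(-142\right) = \left(\frac{49}{51} - \frac{39}{-59}\right) + 110 \left(-142\right) = \left(49 \cdot \frac{1}{51} - - \frac{39}{59}\right) - 15620 = \left(\frac{49}{51} + \frac{39}{59}\right) - 15620 = \frac{4880}{3009} - 15620 = - \frac{46995700}{3009}$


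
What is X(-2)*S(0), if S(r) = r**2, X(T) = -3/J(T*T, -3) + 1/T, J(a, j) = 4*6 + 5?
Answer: 0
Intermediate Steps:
J(a, j) = 29 (J(a, j) = 24 + 5 = 29)
X(T) = -3/29 + 1/T
X(-2)*S(0) = (-3/29 + 1/(-2))*0**2 = (-3/29 - 1/2)*0 = -35/58*0 = 0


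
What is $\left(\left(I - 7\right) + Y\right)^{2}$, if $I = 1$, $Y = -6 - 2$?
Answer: $196$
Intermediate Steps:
$Y = -8$
$\left(\left(I - 7\right) + Y\right)^{2} = \left(\left(1 - 7\right) - 8\right)^{2} = \left(-6 - 8\right)^{2} = \left(-14\right)^{2} = 196$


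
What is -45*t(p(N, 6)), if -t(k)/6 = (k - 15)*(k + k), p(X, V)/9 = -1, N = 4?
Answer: 116640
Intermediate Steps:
p(X, V) = -9 (p(X, V) = 9*(-1) = -9)
t(k) = -12*k*(-15 + k) (t(k) = -6*(k - 15)*(k + k) = -6*(-15 + k)*2*k = -12*k*(-15 + k))
-45*t(p(N, 6)) = -540*(-9)*(15 - 1*(-9)) = -540*(-9)*(15 + 9) = -540*(-9)*24 = -45*(-2592) = 116640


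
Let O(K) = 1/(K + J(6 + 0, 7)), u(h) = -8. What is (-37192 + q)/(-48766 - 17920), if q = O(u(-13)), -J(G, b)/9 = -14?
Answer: 4388655/7868948 ≈ 0.55772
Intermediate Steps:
J(G, b) = 126 (J(G, b) = -9*(-14) = 126)
O(K) = 1/(126 + K) (O(K) = 1/(K + 126) = 1/(126 + K))
q = 1/118 (q = 1/(126 - 8) = 1/118 ≈ 0.0084746)
(-37192 + q)/(-48766 - 17920) = (-37192 + 1/118)/(-48766 - 17920) = -4388655/118/(-66686) = -4388655/118*(-1/66686) = 4388655/7868948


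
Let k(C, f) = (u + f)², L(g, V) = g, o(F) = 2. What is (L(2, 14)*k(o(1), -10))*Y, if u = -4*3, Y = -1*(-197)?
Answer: 190696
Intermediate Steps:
Y = 197
u = -12
k(C, f) = (-12 + f)²
(L(2, 14)*k(o(1), -10))*Y = (2*(-12 - 10)²)*197 = (2*(-22)²)*197 = (2*484)*197 = 968*197 = 190696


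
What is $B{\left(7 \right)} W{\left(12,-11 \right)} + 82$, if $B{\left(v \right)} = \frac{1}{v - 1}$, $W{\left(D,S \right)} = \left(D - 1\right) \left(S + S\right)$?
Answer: $\frac{125}{3} \approx 41.667$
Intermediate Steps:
$W{\left(D,S \right)} = 2 S \left(-1 + D\right)$ ($W{\left(D,S \right)} = \left(-1 + D\right) 2 S = 2 S \left(-1 + D\right)$)
$B{\left(v \right)} = \frac{1}{-1 + v}$
$B{\left(7 \right)} W{\left(12,-11 \right)} + 82 = \frac{2 \left(-11\right) \left(-1 + 12\right)}{-1 + 7} + 82 = \frac{2 \left(-11\right) 11}{6} + 82 = \frac{1}{6} \left(-242\right) + 82 = - \frac{121}{3} + 82 = \frac{125}{3}$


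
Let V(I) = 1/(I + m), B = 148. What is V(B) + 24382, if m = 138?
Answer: 6973253/286 ≈ 24382.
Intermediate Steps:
V(I) = 1/(138 + I) (V(I) = 1/(I + 138) = 1/(138 + I))
V(B) + 24382 = 1/(138 + 148) + 24382 = 1/286 + 24382 = 6973253/286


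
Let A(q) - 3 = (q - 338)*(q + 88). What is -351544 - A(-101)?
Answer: -357254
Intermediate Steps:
A(q) = 3 + (-338 + q)*(88 + q) (A(q) = 3 + (q - 338)*(q + 88) = 3 + (-338 + q)*(88 + q))
-351544 - A(-101) = -351544 - (-29741 + (-101)² - 250*(-101)) = -351544 - (-29741 + 10201 + 25250) = -351544 - 1*5710 = -351544 - 5710 = -357254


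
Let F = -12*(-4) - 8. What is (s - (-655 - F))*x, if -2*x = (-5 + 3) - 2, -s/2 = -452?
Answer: 3198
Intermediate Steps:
s = 904 (s = -2*(-452) = 904)
F = 40 (F = 48 - 8 = 40)
x = 2 (x = -((-5 + 3) - 2)/2 = -(-2 - 2)/2 = -½*(-4) = 2)
(s - (-655 - F))*x = (904 - (-655 - 1*40))*2 = (904 - (-655 - 40))*2 = (904 - 1*(-695))*2 = (904 + 695)*2 = 1599*2 = 3198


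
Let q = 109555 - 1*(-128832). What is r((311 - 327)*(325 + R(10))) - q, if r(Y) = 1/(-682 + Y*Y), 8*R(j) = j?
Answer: -6495501750865/27247718 ≈ -2.3839e+5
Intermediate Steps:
R(j) = j/8
r(Y) = 1/(-682 + Y²)
q = 238387 (q = 109555 + 128832 = 238387)
r((311 - 327)*(325 + R(10))) - q = 1/(-682 + ((311 - 327)*(325 + (⅛)*10))²) - 1*238387 = 1/(-682 + (-16*(325 + 5/4))²) - 238387 = 1/(-682 + (-16*1305/4)²) - 238387 = 1/(-682 + (-5220)²) - 238387 = 1/(-682 + 27248400) - 238387 = 1/27247718 - 238387 = -6495501750865/27247718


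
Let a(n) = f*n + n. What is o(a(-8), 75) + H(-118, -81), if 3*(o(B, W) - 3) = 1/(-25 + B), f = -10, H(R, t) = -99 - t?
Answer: -2114/141 ≈ -14.993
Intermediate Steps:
a(n) = -9*n (a(n) = -10*n + n = -9*n)
o(B, W) = 3 + 1/(3*(-25 + B))
o(a(-8), 75) + H(-118, -81) = (-224 + 9*(-9*(-8)))/(3*(-25 - 9*(-8))) + (-99 - 1*(-81)) = (-224 + 9*72)/(3*(-25 + 72)) + (-99 + 81) = (1/3)*(-224 + 648)/47 - 18 = (1/3)*(1/47)*424 - 18 = 424/141 - 18 = -2114/141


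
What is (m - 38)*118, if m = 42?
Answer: 472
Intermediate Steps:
(m - 38)*118 = (42 - 38)*118 = 4*118 = 472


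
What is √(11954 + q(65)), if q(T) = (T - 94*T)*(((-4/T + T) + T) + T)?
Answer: I*√1166449 ≈ 1080.0*I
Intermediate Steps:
q(T) = -93*T*(-4/T + 3*T) (q(T) = (-93*T)*(((T - 4/T) + T) + T) = (-93*T)*((-4/T + 2*T) + T) = (-93*T)*(-4/T + 3*T) = -93*T*(-4/T + 3*T))
√(11954 + q(65)) = √(11954 + (372 - 279*65²)) = √(11954 + (372 - 279*4225)) = √(11954 + (372 - 1178775)) = √(11954 - 1178403) = √(-1166449) = I*√1166449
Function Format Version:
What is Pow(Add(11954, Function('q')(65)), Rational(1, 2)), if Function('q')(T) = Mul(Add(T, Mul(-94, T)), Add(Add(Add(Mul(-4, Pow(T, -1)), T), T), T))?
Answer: Mul(I, Pow(1166449, Rational(1, 2))) ≈ Mul(1080.0, I)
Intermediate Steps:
Function('q')(T) = Mul(-93, T, Add(Mul(-4, Pow(T, -1)), Mul(3, T))) (Function('q')(T) = Mul(Mul(-93, T), Add(Add(Add(T, Mul(-4, Pow(T, -1))), T), T)) = Mul(Mul(-93, T), Add(Add(Mul(-4, Pow(T, -1)), Mul(2, T)), T)) = Mul(Mul(-93, T), Add(Mul(-4, Pow(T, -1)), Mul(3, T))) = Mul(-93, T, Add(Mul(-4, Pow(T, -1)), Mul(3, T))))
Pow(Add(11954, Function('q')(65)), Rational(1, 2)) = Pow(Add(11954, Add(372, Mul(-279, Pow(65, 2)))), Rational(1, 2)) = Pow(Add(11954, Add(372, Mul(-279, 4225))), Rational(1, 2)) = Pow(Add(11954, Add(372, -1178775)), Rational(1, 2)) = Pow(Add(11954, -1178403), Rational(1, 2)) = Pow(-1166449, Rational(1, 2)) = Mul(I, Pow(1166449, Rational(1, 2)))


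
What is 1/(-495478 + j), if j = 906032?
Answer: 1/410554 ≈ 2.4357e-6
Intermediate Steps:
1/(-495478 + j) = 1/(-495478 + 906032) = 1/410554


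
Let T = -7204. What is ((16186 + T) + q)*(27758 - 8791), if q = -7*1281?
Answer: 284505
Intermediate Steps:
q = -8967
((16186 + T) + q)*(27758 - 8791) = ((16186 - 7204) - 8967)*(27758 - 8791) = (8982 - 8967)*18967 = 15*18967 = 284505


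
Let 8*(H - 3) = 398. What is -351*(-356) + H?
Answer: 500035/4 ≈ 1.2501e+5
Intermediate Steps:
H = 211/4 (H = 3 + (1/8)*398 = 3 + 199/4 = 211/4 ≈ 52.750)
-351*(-356) + H = -351*(-356) + 211/4 = 124956 + 211/4 = 500035/4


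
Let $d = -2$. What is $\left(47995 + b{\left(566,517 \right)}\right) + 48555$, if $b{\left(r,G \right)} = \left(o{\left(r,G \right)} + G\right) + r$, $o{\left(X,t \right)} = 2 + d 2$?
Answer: $97631$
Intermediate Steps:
$o{\left(X,t \right)} = -2$ ($o{\left(X,t \right)} = 2 - 4 = -2$)
$b{\left(r,G \right)} = -2 + G + r$ ($b{\left(r,G \right)} = \left(-2 + G\right) + r = -2 + G + r$)
$\left(47995 + b{\left(566,517 \right)}\right) + 48555 = \left(47995 + \left(-2 + 517 + 566\right)\right) + 48555 = \left(47995 + 1081\right) + 48555 = 49076 + 48555 = 97631$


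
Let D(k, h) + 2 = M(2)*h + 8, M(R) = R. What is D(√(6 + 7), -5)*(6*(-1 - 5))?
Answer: 144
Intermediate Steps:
D(k, h) = 6 + 2*h (D(k, h) = -2 + (2*h + 8) = -2 + (8 + 2*h) = 6 + 2*h)
D(√(6 + 7), -5)*(6*(-1 - 5)) = (6 + 2*(-5))*(6*(-1 - 5)) = (6 - 10)*(6*(-6)) = -4*(-36) = 144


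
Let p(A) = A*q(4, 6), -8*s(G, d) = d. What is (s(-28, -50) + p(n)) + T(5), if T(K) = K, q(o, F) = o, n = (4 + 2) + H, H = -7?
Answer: 29/4 ≈ 7.2500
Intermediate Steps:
s(G, d) = -d/8
n = -1 (n = (4 + 2) - 7 = 6 - 7 = -1)
p(A) = 4*A (p(A) = A*4 = 4*A)
(s(-28, -50) + p(n)) + T(5) = (-1/8*(-50) + 4*(-1)) + 5 = (25/4 - 4) + 5 = 9/4 + 5 = 29/4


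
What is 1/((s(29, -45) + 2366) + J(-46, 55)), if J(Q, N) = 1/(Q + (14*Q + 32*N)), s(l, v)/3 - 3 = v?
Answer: 1070/2396801 ≈ 0.00044643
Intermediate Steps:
s(l, v) = 9 + 3*v
J(Q, N) = 1/(15*Q + 32*N)
1/((s(29, -45) + 2366) + J(-46, 55)) = 1/(((9 + 3*(-45)) + 2366) + 1/(15*(-46) + 32*55)) = 1/(((9 - 135) + 2366) + 1/(-690 + 1760)) = 1/((-126 + 2366) + 1/1070) = 1/(2240 + 1/1070) = 1/(2396801/1070) = 1070/2396801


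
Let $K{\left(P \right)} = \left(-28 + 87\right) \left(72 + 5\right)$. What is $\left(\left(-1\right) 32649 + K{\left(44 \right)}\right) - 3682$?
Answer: $-31788$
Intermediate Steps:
$K{\left(P \right)} = 4543$ ($K{\left(P \right)} = 59 \cdot 77 = 4543$)
$\left(\left(-1\right) 32649 + K{\left(44 \right)}\right) - 3682 = \left(\left(-1\right) 32649 + 4543\right) - 3682 = \left(-32649 + 4543\right) - 3682 = -28106 - 3682 = -31788$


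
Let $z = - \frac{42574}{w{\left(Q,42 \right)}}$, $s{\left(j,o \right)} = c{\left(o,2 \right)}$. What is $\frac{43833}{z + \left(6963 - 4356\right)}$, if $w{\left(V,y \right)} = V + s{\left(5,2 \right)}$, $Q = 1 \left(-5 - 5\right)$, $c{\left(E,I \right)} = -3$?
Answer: $\frac{569829}{76465} \approx 7.4522$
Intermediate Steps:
$s{\left(j,o \right)} = -3$
$Q = -10$ ($Q = 1 \left(-10\right) = -10$)
$w{\left(V,y \right)} = -3 + V$ ($w{\left(V,y \right)} = V - 3 = -3 + V$)
$z = \frac{42574}{13}$ ($z = - \frac{42574}{-3 - 10} = - \frac{42574}{-13} = \left(-42574\right) \left(- \frac{1}{13}\right) = \frac{42574}{13} \approx 3274.9$)
$\frac{43833}{z + \left(6963 - 4356\right)} = \frac{43833}{\frac{42574}{13} + \left(6963 - 4356\right)} = \frac{43833}{\frac{42574}{13} + 2607} = \frac{43833}{\frac{76465}{13}} = 43833 \cdot \frac{13}{76465} = \frac{569829}{76465}$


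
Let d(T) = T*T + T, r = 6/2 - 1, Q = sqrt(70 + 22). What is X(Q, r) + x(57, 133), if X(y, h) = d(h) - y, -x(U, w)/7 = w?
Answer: -925 - 2*sqrt(23) ≈ -934.59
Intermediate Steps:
x(U, w) = -7*w
Q = 2*sqrt(23) (Q = sqrt(92) = 2*sqrt(23) ≈ 9.5917)
r = 2 (r = 6*(1/2) - 1 = 3 - 1 = 2)
d(T) = T + T**2 (d(T) = T**2 + T = T + T**2)
X(y, h) = -y + h*(1 + h) (X(y, h) = h*(1 + h) - y = -y + h*(1 + h))
X(Q, r) + x(57, 133) = (-2*sqrt(23) + 2*(1 + 2)) - 7*133 = (-2*sqrt(23) + 2*3) - 931 = (-2*sqrt(23) + 6) - 931 = (6 - 2*sqrt(23)) - 931 = -925 - 2*sqrt(23)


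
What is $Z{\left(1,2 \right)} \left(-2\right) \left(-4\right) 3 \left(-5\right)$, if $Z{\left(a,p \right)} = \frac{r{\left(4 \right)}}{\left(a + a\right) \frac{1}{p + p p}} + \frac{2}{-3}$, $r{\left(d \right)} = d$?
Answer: $-1360$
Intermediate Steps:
$Z{\left(a,p \right)} = - \frac{2}{3} + \frac{2 \left(p + p^{2}\right)}{a}$ ($Z{\left(a,p \right)} = \frac{4}{\left(a + a\right) \frac{1}{p + p p}} + \frac{2}{-3} = \frac{4}{2 a \frac{1}{p + p^{2}}} + 2 \left(- \frac{1}{3}\right) = \frac{4}{2 a \frac{1}{p + p^{2}}} - \frac{2}{3} = 4 \frac{p + p^{2}}{2 a} - \frac{2}{3} = \frac{2 \left(p + p^{2}\right)}{a} - \frac{2}{3} = - \frac{2}{3} + \frac{2 \left(p + p^{2}\right)}{a}$)
$Z{\left(1,2 \right)} \left(-2\right) \left(-4\right) 3 \left(-5\right) = \frac{2 \left(\left(-1\right) 1 + 3 \cdot 2 + 3 \cdot 2^{2}\right)}{3 \cdot 1} \left(-2\right) \left(-4\right) 3 \left(-5\right) = \frac{2}{3} \cdot 1 \left(-1 + 6 + 3 \cdot 4\right) \left(-2\right) \left(\left(-12\right) \left(-5\right)\right) = \frac{2}{3} \cdot 1 \left(-1 + 6 + 12\right) \left(-2\right) 60 = \frac{2}{3} \cdot 1 \cdot 17 \left(-2\right) 60 = \frac{34}{3} \left(-2\right) 60 = \left(- \frac{68}{3}\right) 60 = -1360$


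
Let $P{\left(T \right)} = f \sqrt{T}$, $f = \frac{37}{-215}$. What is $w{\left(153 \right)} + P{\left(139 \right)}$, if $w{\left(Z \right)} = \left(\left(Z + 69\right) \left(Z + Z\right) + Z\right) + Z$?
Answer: $68238 - \frac{37 \sqrt{139}}{215} \approx 68236.0$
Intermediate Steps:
$f = - \frac{37}{215}$ ($f = 37 \left(- \frac{1}{215}\right) = - \frac{37}{215} \approx -0.17209$)
$w{\left(Z \right)} = 2 Z + 2 Z \left(69 + Z\right)$ ($w{\left(Z \right)} = \left(\left(69 + Z\right) 2 Z + Z\right) + Z = \left(2 Z \left(69 + Z\right) + Z\right) + Z = \left(Z + 2 Z \left(69 + Z\right)\right) + Z = 2 Z + 2 Z \left(69 + Z\right)$)
$P{\left(T \right)} = - \frac{37 \sqrt{T}}{215}$
$w{\left(153 \right)} + P{\left(139 \right)} = 2 \cdot 153 \left(70 + 153\right) - \frac{37 \sqrt{139}}{215} = 2 \cdot 153 \cdot 223 - \frac{37 \sqrt{139}}{215} = 68238 - \frac{37 \sqrt{139}}{215}$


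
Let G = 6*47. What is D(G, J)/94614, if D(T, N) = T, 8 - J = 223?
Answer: 47/15769 ≈ 0.0029805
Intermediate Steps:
J = -215 (J = 8 - 1*223 = 8 - 223 = -215)
G = 282
D(G, J)/94614 = 282/94614 = 282*(1/94614) = 47/15769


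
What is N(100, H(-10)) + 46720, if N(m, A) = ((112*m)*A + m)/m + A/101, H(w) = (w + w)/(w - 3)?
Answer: 61570933/1313 ≈ 46893.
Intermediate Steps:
H(w) = 2*w/(-3 + w) (H(w) = (2*w)/(-3 + w) = 2*w/(-3 + w))
N(m, A) = A/101 + (m + 112*A*m)/m (N(m, A) = (112*A*m + m)/m + A*(1/101) = (m + 112*A*m)/m + A/101 = A/101 + (m + 112*A*m)/m)
N(100, H(-10)) + 46720 = (1 + 11313*(2*(-10)/(-3 - 10))/101) + 46720 = (1 + 11313*(2*(-10)/(-13))/101) + 46720 = (1 + 11313*(2*(-10)*(-1/13))/101) + 46720 = (1 + (11313/101)*(20/13)) + 46720 = (1 + 226260/1313) + 46720 = 227573/1313 + 46720 = 61570933/1313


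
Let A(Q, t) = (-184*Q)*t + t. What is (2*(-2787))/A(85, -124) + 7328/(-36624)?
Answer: -150154829/739818534 ≈ -0.20296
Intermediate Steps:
A(Q, t) = t - 184*Q*t (A(Q, t) = -184*Q*t + t = t - 184*Q*t)
(2*(-2787))/A(85, -124) + 7328/(-36624) = (2*(-2787))/((-124*(1 - 184*85))) + 7328/(-36624) = -5574*(-1/(124*(1 - 15640))) + 7328*(-1/36624) = -5574/((-124*(-15639))) - 458/2289 = -5574/1939236 - 458/2289 = -5574*1/1939236 - 458/2289 = -929/323206 - 458/2289 = -150154829/739818534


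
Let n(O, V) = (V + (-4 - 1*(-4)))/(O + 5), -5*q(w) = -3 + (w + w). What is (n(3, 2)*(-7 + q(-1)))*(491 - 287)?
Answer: -306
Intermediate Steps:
q(w) = 3/5 - 2*w/5 (q(w) = -(-3 + (w + w))/5 = -(-3 + 2*w)/5 = 3/5 - 2*w/5)
n(O, V) = V/(5 + O) (n(O, V) = (V + (-4 + 4))/(5 + O) = (V + 0)/(5 + O) = V/(5 + O))
(n(3, 2)*(-7 + q(-1)))*(491 - 287) = ((2/(5 + 3))*(-7 + (3/5 - 2/5*(-1))))*(491 - 287) = ((2/8)*(-7 + (3/5 + 2/5)))*204 = ((2*(1/8))*(-7 + 1))*204 = ((1/4)*(-6))*204 = -3/2*204 = -306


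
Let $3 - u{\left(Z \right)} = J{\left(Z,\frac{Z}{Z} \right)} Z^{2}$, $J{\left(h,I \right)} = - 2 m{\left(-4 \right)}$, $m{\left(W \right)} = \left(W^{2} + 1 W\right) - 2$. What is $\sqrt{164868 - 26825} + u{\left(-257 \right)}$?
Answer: $1320983 + \sqrt{138043} \approx 1.3214 \cdot 10^{6}$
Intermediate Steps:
$m{\left(W \right)} = -2 + W + W^{2}$ ($m{\left(W \right)} = \left(W^{2} + W\right) - 2 = \left(W + W^{2}\right) - 2 = -2 + W + W^{2}$)
$J{\left(h,I \right)} = -20$ ($J{\left(h,I \right)} = - 2 \left(-2 - 4 + \left(-4\right)^{2}\right) = - 2 \left(-2 - 4 + 16\right) = \left(-2\right) 10 = -20$)
$u{\left(Z \right)} = 3 + 20 Z^{2}$ ($u{\left(Z \right)} = 3 - - 20 Z^{2} = 3 + 20 Z^{2}$)
$\sqrt{164868 - 26825} + u{\left(-257 \right)} = \sqrt{164868 - 26825} + \left(3 + 20 \left(-257\right)^{2}\right) = \sqrt{138043} + \left(3 + 20 \cdot 66049\right) = \sqrt{138043} + \left(3 + 1320980\right) = \sqrt{138043} + 1320983 = 1320983 + \sqrt{138043}$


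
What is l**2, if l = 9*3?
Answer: 729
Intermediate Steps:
l = 27
l**2 = 27**2 = 729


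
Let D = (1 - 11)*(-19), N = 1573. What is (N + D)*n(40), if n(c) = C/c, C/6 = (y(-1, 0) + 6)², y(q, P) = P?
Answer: 47601/5 ≈ 9520.2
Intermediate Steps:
D = 190 (D = -10*(-19) = 190)
C = 216 (C = 6*(0 + 6)² = 6*6² = 6*36 = 216)
n(c) = 216/c
(N + D)*n(40) = (1573 + 190)*(216/40) = 1763*(216*(1/40)) = 1763*(27/5) = 47601/5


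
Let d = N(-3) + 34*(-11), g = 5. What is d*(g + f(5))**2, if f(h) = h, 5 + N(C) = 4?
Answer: -37500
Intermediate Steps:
N(C) = -1 (N(C) = -5 + 4 = -1)
d = -375 (d = -1 + 34*(-11) = -1 - 374 = -375)
d*(g + f(5))**2 = -375*(5 + 5)**2 = -375*10**2 = -375*100 = -37500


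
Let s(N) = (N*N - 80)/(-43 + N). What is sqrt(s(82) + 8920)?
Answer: 2*sqrt(3456609)/39 ≈ 95.343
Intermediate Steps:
s(N) = (-80 + N**2)/(-43 + N) (s(N) = (N**2 - 80)/(-43 + N) = (-80 + N**2)/(-43 + N))
sqrt(s(82) + 8920) = sqrt((-80 + 82**2)/(-43 + 82) + 8920) = sqrt((-80 + 6724)/39 + 8920) = sqrt((1/39)*6644 + 8920) = sqrt(6644/39 + 8920) = sqrt(354524/39) = 2*sqrt(3456609)/39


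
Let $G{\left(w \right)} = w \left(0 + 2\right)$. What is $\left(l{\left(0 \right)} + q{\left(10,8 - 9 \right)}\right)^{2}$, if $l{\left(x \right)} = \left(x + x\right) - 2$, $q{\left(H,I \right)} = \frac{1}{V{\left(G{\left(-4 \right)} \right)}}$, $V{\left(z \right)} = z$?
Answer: $\frac{289}{64} \approx 4.5156$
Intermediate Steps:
$G{\left(w \right)} = 2 w$ ($G{\left(w \right)} = w 2 = 2 w$)
$q{\left(H,I \right)} = - \frac{1}{8}$ ($q{\left(H,I \right)} = \frac{1}{2 \left(-4\right)} = \frac{1}{-8} = - \frac{1}{8}$)
$l{\left(x \right)} = -2 + 2 x$ ($l{\left(x \right)} = 2 x - 2 = -2 + 2 x$)
$\left(l{\left(0 \right)} + q{\left(10,8 - 9 \right)}\right)^{2} = \left(\left(-2 + 2 \cdot 0\right) - \frac{1}{8}\right)^{2} = \left(\left(-2 + 0\right) - \frac{1}{8}\right)^{2} = \left(-2 - \frac{1}{8}\right)^{2} = \left(- \frac{17}{8}\right)^{2} = \frac{289}{64}$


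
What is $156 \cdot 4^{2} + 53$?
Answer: $2549$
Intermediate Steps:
$156 \cdot 4^{2} + 53 = 156 \cdot 16 + 53 = 2496 + 53 = 2549$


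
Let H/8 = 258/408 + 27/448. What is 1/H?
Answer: 952/5275 ≈ 0.18047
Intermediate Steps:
H = 5275/952 (H = 8*(258/408 + 27/448) = 8*(258*(1/408) + 27*(1/448)) = 8*(43/68 + 27/448) = 8*(5275/7616) = 5275/952 ≈ 5.5410)
1/H = 1/(5275/952) = 952/5275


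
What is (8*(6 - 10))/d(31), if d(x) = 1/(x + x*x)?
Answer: -31744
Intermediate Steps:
d(x) = 1/(x + x²)
(8*(6 - 10))/d(31) = (8*(6 - 10))/((1/(31*(1 + 31)))) = (8*(-4))/(((1/31)/32)) = -32/((1/31)*(1/32)) = -32/1/992 = -32*992 = -31744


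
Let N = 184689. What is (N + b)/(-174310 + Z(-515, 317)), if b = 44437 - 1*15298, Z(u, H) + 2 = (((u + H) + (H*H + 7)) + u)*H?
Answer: 71276/10485633 ≈ 0.0067975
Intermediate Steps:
Z(u, H) = -2 + H*(7 + H + H**2 + 2*u) (Z(u, H) = -2 + (((u + H) + (H*H + 7)) + u)*H = -2 + (((H + u) + (H**2 + 7)) + u)*H = -2 + (((H + u) + (7 + H**2)) + u)*H = -2 + ((7 + H + u + H**2) + u)*H = -2 + (7 + H + H**2 + 2*u)*H = -2 + H*(7 + H + H**2 + 2*u))
b = 29139 (b = 44437 - 15298 = 29139)
(N + b)/(-174310 + Z(-515, 317)) = (184689 + 29139)/(-174310 + (-2 + 317**2 + 317**3 + 7*317 + 2*317*(-515))) = 213828/(-174310 + (-2 + 100489 + 31855013 + 2219 - 326510)) = 213828/(-174310 + 31631209) = 213828/31456899 = 213828*(1/31456899) = 71276/10485633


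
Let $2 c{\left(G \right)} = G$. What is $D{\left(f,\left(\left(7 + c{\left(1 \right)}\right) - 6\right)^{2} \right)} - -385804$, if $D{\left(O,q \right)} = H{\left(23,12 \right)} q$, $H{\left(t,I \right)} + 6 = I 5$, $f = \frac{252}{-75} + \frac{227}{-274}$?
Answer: $\frac{771851}{2} \approx 3.8593 \cdot 10^{5}$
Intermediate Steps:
$c{\left(G \right)} = \frac{G}{2}$
$f = - \frac{28691}{6850}$ ($f = 252 \left(- \frac{1}{75}\right) + 227 \left(- \frac{1}{274}\right) = - \frac{84}{25} - \frac{227}{274} = - \frac{28691}{6850} \approx -4.1885$)
$H{\left(t,I \right)} = -6 + 5 I$ ($H{\left(t,I \right)} = -6 + I 5 = -6 + 5 I$)
$D{\left(O,q \right)} = 54 q$ ($D{\left(O,q \right)} = \left(-6 + 5 \cdot 12\right) q = \left(-6 + 60\right) q = 54 q$)
$D{\left(f,\left(\left(7 + c{\left(1 \right)}\right) - 6\right)^{2} \right)} - -385804 = 54 \left(\left(7 + \frac{1}{2} \cdot 1\right) - 6\right)^{2} - -385804 = 54 \left(\left(7 + \frac{1}{2}\right) - 6\right)^{2} + 385804 = 54 \left(\frac{15}{2} - 6\right)^{2} + 385804 = 54 \left(\frac{3}{2}\right)^{2} + 385804 = 54 \cdot \frac{9}{4} + 385804 = \frac{243}{2} + 385804 = \frac{771851}{2}$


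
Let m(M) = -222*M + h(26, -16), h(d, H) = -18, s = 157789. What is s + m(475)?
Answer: 52321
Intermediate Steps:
m(M) = -18 - 222*M (m(M) = -222*M - 18 = -18 - 222*M)
s + m(475) = 157789 + (-18 - 222*475) = 157789 + (-18 - 105450) = 157789 - 105468 = 52321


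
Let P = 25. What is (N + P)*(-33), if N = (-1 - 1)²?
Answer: -957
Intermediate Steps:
N = 4 (N = (-2)² = 4)
(N + P)*(-33) = (4 + 25)*(-33) = 29*(-33) = -957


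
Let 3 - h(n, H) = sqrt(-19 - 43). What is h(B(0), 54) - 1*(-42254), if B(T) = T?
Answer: 42257 - I*sqrt(62) ≈ 42257.0 - 7.874*I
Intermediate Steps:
h(n, H) = 3 - I*sqrt(62) (h(n, H) = 3 - sqrt(-19 - 43) = 3 - sqrt(-62) = 3 - I*sqrt(62))
h(B(0), 54) - 1*(-42254) = (3 - I*sqrt(62)) - 1*(-42254) = (3 - I*sqrt(62)) + 42254 = 42257 - I*sqrt(62)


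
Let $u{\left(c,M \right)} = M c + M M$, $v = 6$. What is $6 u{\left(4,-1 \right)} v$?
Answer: $-108$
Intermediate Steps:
$u{\left(c,M \right)} = M^{2} + M c$ ($u{\left(c,M \right)} = M c + M^{2} = M^{2} + M c$)
$6 u{\left(4,-1 \right)} v = 6 \left(- (-1 + 4)\right) 6 = 6 \left(\left(-1\right) 3\right) 6 = 6 \left(-3\right) 6 = \left(-18\right) 6 = -108$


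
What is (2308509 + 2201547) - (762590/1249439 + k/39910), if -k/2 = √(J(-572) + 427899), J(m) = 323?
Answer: 5635039095994/1249439 + √428222/19955 ≈ 4.5101e+6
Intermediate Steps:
k = -2*√428222 (k = -2*√(323 + 427899) = -2*√428222 ≈ -1308.8)
(2308509 + 2201547) - (762590/1249439 + k/39910) = (2308509 + 2201547) - (762590/1249439 - 2*√428222/39910) = 4510056 - (762590*(1/1249439) - 2*√428222*(1/39910)) = 4510056 - (762590/1249439 - √428222/19955) = 4510056 + (-762590/1249439 + √428222/19955) = 5635039095994/1249439 + √428222/19955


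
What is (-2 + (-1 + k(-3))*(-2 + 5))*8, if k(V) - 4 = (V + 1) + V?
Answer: -64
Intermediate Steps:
k(V) = 5 + 2*V (k(V) = 4 + ((V + 1) + V) = 4 + ((1 + V) + V) = 4 + (1 + 2*V) = 5 + 2*V)
(-2 + (-1 + k(-3))*(-2 + 5))*8 = (-2 + (-1 + (5 + 2*(-3)))*(-2 + 5))*8 = (-2 + (-1 + (5 - 6))*3)*8 = (-2 + (-1 - 1)*3)*8 = (-2 - 2*3)*8 = (-2 - 6)*8 = -8*8 = -64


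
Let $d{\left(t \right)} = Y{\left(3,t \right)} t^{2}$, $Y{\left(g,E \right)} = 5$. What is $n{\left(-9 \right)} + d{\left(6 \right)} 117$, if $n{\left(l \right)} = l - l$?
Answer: $21060$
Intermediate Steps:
$n{\left(l \right)} = 0$
$d{\left(t \right)} = 5 t^{2}$
$n{\left(-9 \right)} + d{\left(6 \right)} 117 = 0 + 5 \cdot 6^{2} \cdot 117 = 0 + 5 \cdot 36 \cdot 117 = 0 + 180 \cdot 117 = 0 + 21060 = 21060$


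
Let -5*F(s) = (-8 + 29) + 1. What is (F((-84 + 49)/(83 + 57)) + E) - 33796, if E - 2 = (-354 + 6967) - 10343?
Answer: -187642/5 ≈ -37528.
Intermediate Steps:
F(s) = -22/5 (F(s) = -((-8 + 29) + 1)/5 = -(21 + 1)/5 = -1/5*22 = -22/5)
E = -3728 (E = 2 + ((-354 + 6967) - 10343) = 2 + (6613 - 10343) = 2 - 3730 = -3728)
(F((-84 + 49)/(83 + 57)) + E) - 33796 = (-22/5 - 3728) - 33796 = -18662/5 - 33796 = -187642/5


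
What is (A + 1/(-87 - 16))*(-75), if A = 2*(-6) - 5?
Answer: 131400/103 ≈ 1275.7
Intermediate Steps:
A = -17 (A = -12 - 5 = -17)
(A + 1/(-87 - 16))*(-75) = (-17 + 1/(-87 - 16))*(-75) = (-17 + 1/(-103))*(-75) = (-17 - 1/103)*(-75) = -1752/103*(-75) = 131400/103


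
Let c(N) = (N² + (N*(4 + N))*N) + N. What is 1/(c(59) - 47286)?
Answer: 1/175557 ≈ 5.6962e-6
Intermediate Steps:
c(N) = N + N² + N²*(4 + N) (c(N) = (N² + N²*(4 + N)) + N = N + N² + N²*(4 + N))
1/(c(59) - 47286) = 1/(59*(1 + 59² + 5*59) - 47286) = 1/(59*(1 + 3481 + 295) - 47286) = 1/(59*3777 - 47286) = 1/(222843 - 47286) = 1/175557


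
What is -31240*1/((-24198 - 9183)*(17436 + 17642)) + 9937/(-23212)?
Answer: -5817446448943/13589914761108 ≈ -0.42807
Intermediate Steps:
-31240*1/((-24198 - 9183)*(17436 + 17642)) + 9937/(-23212) = -31240/((-33381*35078)) + 9937*(-1/23212) = -31240/(-1170938718) - 9937/23212 = -31240*(-1/1170938718) - 9937/23212 = 15620/585469359 - 9937/23212 = -5817446448943/13589914761108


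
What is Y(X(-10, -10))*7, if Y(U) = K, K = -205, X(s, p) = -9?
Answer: -1435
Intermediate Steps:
Y(U) = -205
Y(X(-10, -10))*7 = -205*7 = -1435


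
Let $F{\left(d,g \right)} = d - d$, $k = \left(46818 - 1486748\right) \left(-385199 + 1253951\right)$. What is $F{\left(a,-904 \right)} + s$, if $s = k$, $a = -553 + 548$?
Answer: $-1250942067360$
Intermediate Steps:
$k = -1250942067360$ ($k = \left(-1439930\right) 868752 = -1250942067360$)
$a = -5$
$s = -1250942067360$
$F{\left(d,g \right)} = 0$
$F{\left(a,-904 \right)} + s = 0 - 1250942067360 = -1250942067360$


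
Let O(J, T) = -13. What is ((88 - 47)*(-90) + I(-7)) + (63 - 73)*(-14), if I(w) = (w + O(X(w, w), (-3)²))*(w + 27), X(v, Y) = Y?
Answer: -3950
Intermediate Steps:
I(w) = (-13 + w)*(27 + w) (I(w) = (w - 13)*(w + 27) = (-13 + w)*(27 + w))
((88 - 47)*(-90) + I(-7)) + (63 - 73)*(-14) = ((88 - 47)*(-90) + (-351 + (-7)² + 14*(-7))) + (63 - 73)*(-14) = (41*(-90) + (-351 + 49 - 98)) - 10*(-14) = (-3690 - 400) + 140 = -4090 + 140 = -3950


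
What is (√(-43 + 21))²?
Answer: -22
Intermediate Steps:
(√(-43 + 21))² = (√(-22))² = (I*√22)² = -22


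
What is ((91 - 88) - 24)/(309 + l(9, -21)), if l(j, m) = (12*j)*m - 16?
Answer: 21/1975 ≈ 0.010633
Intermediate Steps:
l(j, m) = -16 + 12*j*m (l(j, m) = 12*j*m - 16 = -16 + 12*j*m)
((91 - 88) - 24)/(309 + l(9, -21)) = ((91 - 88) - 24)/(309 + (-16 + 12*9*(-21))) = (3 - 24)/(309 + (-16 - 2268)) = -21/(309 - 2284) = -21/(-1975) = -21*(-1/1975) = 21/1975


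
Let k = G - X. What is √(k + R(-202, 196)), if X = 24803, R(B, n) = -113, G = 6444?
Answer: 2*I*√4618 ≈ 135.91*I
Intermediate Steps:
k = -18359 (k = 6444 - 1*24803 = 6444 - 24803 = -18359)
√(k + R(-202, 196)) = √(-18359 - 113) = √(-18472) = 2*I*√4618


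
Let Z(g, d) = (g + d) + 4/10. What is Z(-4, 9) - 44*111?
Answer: -24393/5 ≈ -4878.6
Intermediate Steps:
Z(g, d) = ⅖ + d + g (Z(g, d) = (d + g) + 4*(⅒) = (d + g) + ⅖ = ⅖ + d + g)
Z(-4, 9) - 44*111 = (⅖ + 9 - 4) - 44*111 = 27/5 - 4884 = -24393/5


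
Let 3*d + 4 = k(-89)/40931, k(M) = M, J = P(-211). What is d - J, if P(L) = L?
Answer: 25745510/122793 ≈ 209.67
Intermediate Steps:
J = -211
d = -163813/122793 (d = -4/3 + (-89/40931)/3 = -4/3 + (-89*1/40931)/3 = -4/3 + (⅓)*(-89/40931) = -4/3 - 89/122793 = -163813/122793 ≈ -1.3341)
d - J = -163813/122793 - 1*(-211) = -163813/122793 + 211 = 25745510/122793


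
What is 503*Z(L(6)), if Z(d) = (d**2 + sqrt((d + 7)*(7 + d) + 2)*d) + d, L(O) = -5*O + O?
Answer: 277656 - 12072*sqrt(291) ≈ 71723.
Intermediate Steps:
L(O) = -4*O
Z(d) = d + d**2 + d*sqrt(2 + (7 + d)**2) (Z(d) = (d**2 + sqrt((7 + d)*(7 + d) + 2)*d) + d = (d**2 + sqrt((7 + d)**2 + 2)*d) + d = (d**2 + sqrt(2 + (7 + d)**2)*d) + d = (d**2 + d*sqrt(2 + (7 + d)**2)) + d = d + d**2 + d*sqrt(2 + (7 + d)**2))
503*Z(L(6)) = 503*((-4*6)*(1 - 4*6 + sqrt(2 + (7 - 4*6)**2))) = 503*(-24*(1 - 24 + sqrt(2 + (7 - 24)**2))) = 503*(-24*(1 - 24 + sqrt(2 + (-17)**2))) = 503*(-24*(1 - 24 + sqrt(2 + 289))) = 503*(-24*(1 - 24 + sqrt(291))) = 503*(-24*(-23 + sqrt(291))) = 503*(552 - 24*sqrt(291)) = 277656 - 12072*sqrt(291)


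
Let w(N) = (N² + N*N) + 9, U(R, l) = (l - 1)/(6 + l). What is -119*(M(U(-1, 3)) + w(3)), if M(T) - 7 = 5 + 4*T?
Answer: -42721/9 ≈ -4746.8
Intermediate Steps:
U(R, l) = (-1 + l)/(6 + l)
M(T) = 12 + 4*T (M(T) = 7 + (5 + 4*T) = 12 + 4*T)
w(N) = 9 + 2*N² (w(N) = (N² + N²) + 9 = 2*N² + 9 = 9 + 2*N²)
-119*(M(U(-1, 3)) + w(3)) = -119*((12 + 4*((-1 + 3)/(6 + 3))) + (9 + 2*3²)) = -119*((12 + 4*(2/9)) + (9 + 2*9)) = -119*((12 + 4*((⅑)*2)) + (9 + 18)) = -119*((12 + 4*(2/9)) + 27) = -119*((12 + 8/9) + 27) = -119*(116/9 + 27) = -119*359/9 = -42721/9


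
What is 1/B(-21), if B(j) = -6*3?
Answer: -1/18 ≈ -0.055556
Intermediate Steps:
B(j) = -18
1/B(-21) = 1/(-18) = -1/18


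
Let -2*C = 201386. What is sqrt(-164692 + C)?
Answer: I*sqrt(265385) ≈ 515.16*I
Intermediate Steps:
C = -100693 (C = -1/2*201386 = -100693)
sqrt(-164692 + C) = sqrt(-164692 - 100693) = sqrt(-265385) = I*sqrt(265385)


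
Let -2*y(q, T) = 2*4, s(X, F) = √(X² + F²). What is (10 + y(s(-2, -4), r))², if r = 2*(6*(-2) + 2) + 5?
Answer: 36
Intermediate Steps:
r = -15 (r = 2*(-12 + 2) + 5 = 2*(-10) + 5 = -20 + 5 = -15)
s(X, F) = √(F² + X²)
y(q, T) = -4
(10 + y(s(-2, -4), r))² = (10 - 4)² = 6² = 36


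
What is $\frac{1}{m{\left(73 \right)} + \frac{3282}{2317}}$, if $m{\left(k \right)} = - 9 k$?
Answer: $- \frac{2317}{1518987} \approx -0.0015254$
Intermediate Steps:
$\frac{1}{m{\left(73 \right)} + \frac{3282}{2317}} = \frac{1}{\left(-9\right) 73 + \frac{3282}{2317}} = \frac{1}{-657 + 3282 \cdot \frac{1}{2317}} = \frac{1}{-657 + \frac{3282}{2317}} = \frac{1}{- \frac{1518987}{2317}} = - \frac{2317}{1518987}$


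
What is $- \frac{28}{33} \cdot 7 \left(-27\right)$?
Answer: $\frac{1764}{11} \approx 160.36$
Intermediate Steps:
$- \frac{28}{33} \cdot 7 \left(-27\right) = \left(-28\right) \frac{1}{33} \cdot 7 \left(-27\right) = \left(- \frac{28}{33}\right) 7 \left(-27\right) = \left(- \frac{196}{33}\right) \left(-27\right) = \frac{1764}{11}$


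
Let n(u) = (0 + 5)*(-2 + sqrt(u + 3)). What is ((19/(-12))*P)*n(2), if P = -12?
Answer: -190 + 95*sqrt(5) ≈ 22.426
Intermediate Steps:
n(u) = -10 + 5*sqrt(3 + u) (n(u) = 5*(-2 + sqrt(3 + u)) = -10 + 5*sqrt(3 + u))
((19/(-12))*P)*n(2) = ((19/(-12))*(-12))*(-10 + 5*sqrt(3 + 2)) = ((19*(-1/12))*(-12))*(-10 + 5*sqrt(5)) = (-19/12*(-12))*(-10 + 5*sqrt(5)) = 19*(-10 + 5*sqrt(5)) = -190 + 95*sqrt(5)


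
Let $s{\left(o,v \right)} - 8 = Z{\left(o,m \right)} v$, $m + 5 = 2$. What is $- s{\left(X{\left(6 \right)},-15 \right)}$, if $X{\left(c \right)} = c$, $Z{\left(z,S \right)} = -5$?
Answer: $-83$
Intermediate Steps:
$m = -3$ ($m = -5 + 2 = -3$)
$s{\left(o,v \right)} = 8 - 5 v$
$- s{\left(X{\left(6 \right)},-15 \right)} = - (8 - -75) = - (8 + 75) = \left(-1\right) 83 = -83$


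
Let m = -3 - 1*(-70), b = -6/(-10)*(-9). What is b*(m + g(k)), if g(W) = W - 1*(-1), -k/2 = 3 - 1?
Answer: -1728/5 ≈ -345.60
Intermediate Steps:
b = -27/5 (b = -6*(-⅒)*(-9) = (⅗)*(-9) = -27/5 ≈ -5.4000)
k = -4 (k = -2*(3 - 1) = -2*2 = -4)
g(W) = 1 + W (g(W) = W + 1 = 1 + W)
m = 67 (m = -3 + 70 = 67)
b*(m + g(k)) = -27*(67 + (1 - 4))/5 = -27*(67 - 3)/5 = -27/5*64 = -1728/5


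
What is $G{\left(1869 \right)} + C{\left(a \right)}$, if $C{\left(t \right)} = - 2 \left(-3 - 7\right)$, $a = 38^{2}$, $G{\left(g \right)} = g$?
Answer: $1889$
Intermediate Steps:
$a = 1444$
$C{\left(t \right)} = 20$ ($C{\left(t \right)} = \left(-2\right) \left(-10\right) = 20$)
$G{\left(1869 \right)} + C{\left(a \right)} = 1869 + 20 = 1889$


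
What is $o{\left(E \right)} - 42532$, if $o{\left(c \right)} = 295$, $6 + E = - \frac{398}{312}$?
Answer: $-42237$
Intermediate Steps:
$E = - \frac{1135}{156}$ ($E = -6 - \frac{398}{312} = -6 - \frac{199}{156} = - \frac{1135}{156} \approx -7.2756$)
$o{\left(E \right)} - 42532 = 295 - 42532 = -42237$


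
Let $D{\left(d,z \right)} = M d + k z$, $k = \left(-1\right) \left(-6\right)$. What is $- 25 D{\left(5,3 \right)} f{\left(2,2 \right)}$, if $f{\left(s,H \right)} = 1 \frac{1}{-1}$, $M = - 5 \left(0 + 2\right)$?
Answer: $-800$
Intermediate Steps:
$k = 6$
$M = -10$ ($M = \left(-5\right) 2 = -10$)
$D{\left(d,z \right)} = - 10 d + 6 z$
$f{\left(s,H \right)} = -1$ ($f{\left(s,H \right)} = 1 \left(-1\right) = -1$)
$- 25 D{\left(5,3 \right)} f{\left(2,2 \right)} = - 25 \left(\left(-10\right) 5 + 6 \cdot 3\right) \left(-1\right) = - 25 \left(-50 + 18\right) \left(-1\right) = \left(-25\right) \left(-32\right) \left(-1\right) = 800 \left(-1\right) = -800$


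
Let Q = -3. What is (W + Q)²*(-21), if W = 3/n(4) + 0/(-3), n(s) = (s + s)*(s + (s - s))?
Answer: -181629/1024 ≈ -177.37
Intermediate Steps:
n(s) = 2*s² (n(s) = (2*s)*(s + 0) = (2*s)*s = 2*s²)
W = 3/32 (W = 3/((2*4²)) + 0/(-3) = 3/((2*16)) + 0*(-⅓) = 3/32 + 0 = 3/32 ≈ 0.093750)
(W + Q)²*(-21) = (3/32 - 3)²*(-21) = (-93/32)²*(-21) = (8649/1024)*(-21) = -181629/1024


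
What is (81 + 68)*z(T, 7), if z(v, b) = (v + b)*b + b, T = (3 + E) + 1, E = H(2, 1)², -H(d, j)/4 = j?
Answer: 29204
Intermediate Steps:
H(d, j) = -4*j
E = 16 (E = (-4*1)² = (-4)² = 16)
T = 20 (T = (3 + 16) + 1 = 19 + 1 = 20)
z(v, b) = b + b*(b + v) (z(v, b) = (b + v)*b + b = b*(b + v) + b = b + b*(b + v))
(81 + 68)*z(T, 7) = (81 + 68)*(7*(1 + 7 + 20)) = 149*(7*28) = 149*196 = 29204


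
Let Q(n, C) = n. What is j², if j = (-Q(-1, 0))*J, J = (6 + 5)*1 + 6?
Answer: 289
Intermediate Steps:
J = 17 (J = 11*1 + 6 = 11 + 6 = 17)
j = 17 (j = -1*(-1)*17 = 1*17 = 17)
j² = 17² = 289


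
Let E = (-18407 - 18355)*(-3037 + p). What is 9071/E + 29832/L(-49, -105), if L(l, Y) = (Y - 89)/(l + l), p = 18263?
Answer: 818207405798929/54294606564 ≈ 15070.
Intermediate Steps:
L(l, Y) = (-89 + Y)/(2*l) (L(l, Y) = (-89 + Y)/((2*l)) = (-89 + Y)*(1/(2*l)) = (-89 + Y)/(2*l))
E = -559738212 (E = (-18407 - 18355)*(-3037 + 18263) = -36762*15226 = -559738212)
9071/E + 29832/L(-49, -105) = 9071/(-559738212) + 29832/(((½)*(-89 - 105)/(-49))) = 9071*(-1/559738212) + 29832/(((½)*(-1/49)*(-194))) = -9071/559738212 + 29832/(97/49) = -9071/559738212 + 29832*(49/97) = -9071/559738212 + 1461768/97 = 818207405798929/54294606564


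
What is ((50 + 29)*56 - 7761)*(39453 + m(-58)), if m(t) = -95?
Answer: -131337646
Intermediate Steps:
((50 + 29)*56 - 7761)*(39453 + m(-58)) = ((50 + 29)*56 - 7761)*(39453 - 95) = (79*56 - 7761)*39358 = (4424 - 7761)*39358 = -3337*39358 = -131337646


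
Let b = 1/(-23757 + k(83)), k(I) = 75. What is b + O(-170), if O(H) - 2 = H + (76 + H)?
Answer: -6204685/23682 ≈ -262.00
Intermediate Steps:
O(H) = 78 + 2*H (O(H) = 2 + (H + (76 + H)) = 2 + (76 + 2*H) = 78 + 2*H)
b = -1/23682 (b = 1/(-23757 + 75) = 1/(-23682) = -1/23682 ≈ -4.2226e-5)
b + O(-170) = -1/23682 + (78 + 2*(-170)) = -1/23682 + (78 - 340) = -1/23682 - 262 = -6204685/23682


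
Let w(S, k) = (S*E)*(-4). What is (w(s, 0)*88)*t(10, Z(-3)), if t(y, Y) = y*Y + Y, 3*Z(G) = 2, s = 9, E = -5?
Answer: 116160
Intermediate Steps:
Z(G) = 2/3 (Z(G) = (1/3)*2 = 2/3)
w(S, k) = 20*S (w(S, k) = (S*(-5))*(-4) = -5*S*(-4) = 20*S)
t(y, Y) = Y + Y*y (t(y, Y) = Y*y + Y = Y + Y*y)
(w(s, 0)*88)*t(10, Z(-3)) = ((20*9)*88)*(2*(1 + 10)/3) = (180*88)*((2/3)*11) = 15840*(22/3) = 116160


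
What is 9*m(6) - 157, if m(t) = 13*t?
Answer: 545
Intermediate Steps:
9*m(6) - 157 = 9*(13*6) - 157 = 9*78 - 157 = 702 - 157 = 545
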